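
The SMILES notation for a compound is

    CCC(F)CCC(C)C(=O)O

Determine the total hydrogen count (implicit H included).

Walk through each heavy atom and fill implicit hydrogens from standard valence (C 4, N 3, O 2, S 2, halogen 1):
  atom 1: C, bond orders sum to 1 (valence 4) → 3 H
  atom 2: C, bond orders sum to 2 (valence 4) → 2 H
  atom 3: C, bond orders sum to 3 (valence 4) → 1 H
  atom 4: F (halogen, monovalent) → 0 H
  atom 5: C, bond orders sum to 2 (valence 4) → 2 H
  atom 6: C, bond orders sum to 2 (valence 4) → 2 H
  atom 7: C, bond orders sum to 3 (valence 4) → 1 H
  atom 8: C, bond orders sum to 1 (valence 4) → 3 H
  atom 9: C, bond orders sum to 4 (valence 4) → 0 H
  atom 10: O, bond orders sum to 2 (valence 2) → 0 H
  atom 11: O, bond orders sum to 1 (valence 2) → 1 H
Total hydrogens: 15.

15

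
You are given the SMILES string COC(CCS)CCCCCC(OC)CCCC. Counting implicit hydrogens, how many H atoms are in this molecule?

32

Walk through each heavy atom and fill implicit hydrogens from standard valence (C 4, N 3, O 2, S 2, halogen 1):
  atom 1: C, bond orders sum to 1 (valence 4) → 3 H
  atom 2: O, bond orders sum to 2 (valence 2) → 0 H
  atom 3: C, bond orders sum to 3 (valence 4) → 1 H
  atom 4: C, bond orders sum to 2 (valence 4) → 2 H
  atom 5: C, bond orders sum to 2 (valence 4) → 2 H
  atom 6: S, bond orders sum to 1 (valence 2) → 1 H
  atom 7: C, bond orders sum to 2 (valence 4) → 2 H
  atom 8: C, bond orders sum to 2 (valence 4) → 2 H
  atom 9: C, bond orders sum to 2 (valence 4) → 2 H
  atom 10: C, bond orders sum to 2 (valence 4) → 2 H
  atom 11: C, bond orders sum to 2 (valence 4) → 2 H
  atom 12: C, bond orders sum to 3 (valence 4) → 1 H
  atom 13: O, bond orders sum to 2 (valence 2) → 0 H
  atom 14: C, bond orders sum to 1 (valence 4) → 3 H
  atom 15: C, bond orders sum to 2 (valence 4) → 2 H
  atom 16: C, bond orders sum to 2 (valence 4) → 2 H
  atom 17: C, bond orders sum to 2 (valence 4) → 2 H
  atom 18: C, bond orders sum to 1 (valence 4) → 3 H
Total hydrogens: 32.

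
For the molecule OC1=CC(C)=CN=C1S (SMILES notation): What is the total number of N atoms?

Scan the SMILES for N atoms (remember two-letter symbols like Cl and Br are single atoms).
Nitrogen count: 1.

1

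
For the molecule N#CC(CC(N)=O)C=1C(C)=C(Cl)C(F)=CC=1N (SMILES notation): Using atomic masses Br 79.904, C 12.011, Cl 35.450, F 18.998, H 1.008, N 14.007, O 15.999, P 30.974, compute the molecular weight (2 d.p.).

255.68 g/mol

First, the molecular formula is C11H11ClFN3O (counting implicit H from valence).
  C: 11 × 12.011 = 132.121
  Cl: 1 × 35.450 = 35.450
  F: 1 × 18.998 = 18.998
  H: 11 × 1.008 = 11.088
  N: 3 × 14.007 = 42.021
  O: 1 × 15.999 = 15.999
Sum: 11×12.011 + 1×35.450 + 1×18.998 + 11×1.008 + 3×14.007 + 1×15.999 = 255.677 → 255.68 g/mol.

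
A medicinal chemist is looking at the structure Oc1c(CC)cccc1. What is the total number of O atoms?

1

Scan the SMILES for O atoms (remember two-letter symbols like Cl and Br are single atoms).
Oxygen count: 1.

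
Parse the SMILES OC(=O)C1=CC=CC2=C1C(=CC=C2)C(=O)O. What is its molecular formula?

Walk through each heavy atom and fill implicit hydrogens from standard valence (C 4, N 3, O 2, S 2, halogen 1):
  atom 1: O, bond orders sum to 1 (valence 2) → 1 H
  atom 2: C, bond orders sum to 4 (valence 4) → 0 H
  atom 3: O, bond orders sum to 2 (valence 2) → 0 H
  atom 4: C, bond orders sum to 4 (valence 4) → 0 H
  atom 5: C, bond orders sum to 3 (valence 4) → 1 H
  atom 6: C, bond orders sum to 3 (valence 4) → 1 H
  atom 7: C, bond orders sum to 3 (valence 4) → 1 H
  atom 8: C, bond orders sum to 4 (valence 4) → 0 H
  atom 9: C, bond orders sum to 4 (valence 4) → 0 H
  atom 10: C, bond orders sum to 4 (valence 4) → 0 H
  atom 11: C, bond orders sum to 3 (valence 4) → 1 H
  atom 12: C, bond orders sum to 3 (valence 4) → 1 H
  atom 13: C, bond orders sum to 3 (valence 4) → 1 H
  atom 14: C, bond orders sum to 4 (valence 4) → 0 H
  atom 15: O, bond orders sum to 2 (valence 2) → 0 H
  atom 16: O, bond orders sum to 1 (valence 2) → 1 H
Totals → C:12, H:8, O:4.
In Hill order: C12H8O4.

C12H8O4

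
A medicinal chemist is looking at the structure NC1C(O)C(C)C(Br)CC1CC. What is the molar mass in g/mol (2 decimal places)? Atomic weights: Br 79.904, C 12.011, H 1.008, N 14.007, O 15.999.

First, the molecular formula is C9H18BrNO (counting implicit H from valence).
  Br: 1 × 79.904 = 79.904
  C: 9 × 12.011 = 108.099
  H: 18 × 1.008 = 18.144
  N: 1 × 14.007 = 14.007
  O: 1 × 15.999 = 15.999
Sum: 1×79.904 + 9×12.011 + 18×1.008 + 1×14.007 + 1×15.999 = 236.153 → 236.15 g/mol.

236.15 g/mol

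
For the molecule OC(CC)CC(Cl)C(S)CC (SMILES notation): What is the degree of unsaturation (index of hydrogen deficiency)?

0

Molecular formula: C8H17ClOS.
DoU = (2C + 2 + N − H − X) / 2, where X is the halogen count and O/S are ignored.
    = (2·8 + 2 + 0 − 17 − 1) / 2 = 0 / 2 = 0.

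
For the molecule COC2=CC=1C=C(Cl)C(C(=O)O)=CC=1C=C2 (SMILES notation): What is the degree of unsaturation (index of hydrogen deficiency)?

8

Molecular formula: C12H9ClO3.
DoU = (2C + 2 + N − H − X) / 2, where X is the halogen count and O/S are ignored.
    = (2·12 + 2 + 0 − 9 − 1) / 2 = 16 / 2 = 8.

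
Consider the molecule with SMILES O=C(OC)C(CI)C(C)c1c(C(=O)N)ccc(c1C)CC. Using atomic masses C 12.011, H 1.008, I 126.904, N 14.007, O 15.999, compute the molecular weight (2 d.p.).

403.26 g/mol

First, the molecular formula is C16H22INO3 (counting implicit H from valence).
  C: 16 × 12.011 = 192.176
  H: 22 × 1.008 = 22.176
  I: 1 × 126.904 = 126.904
  N: 1 × 14.007 = 14.007
  O: 3 × 15.999 = 47.997
Sum: 16×12.011 + 22×1.008 + 1×126.904 + 1×14.007 + 3×15.999 = 403.260 → 403.26 g/mol.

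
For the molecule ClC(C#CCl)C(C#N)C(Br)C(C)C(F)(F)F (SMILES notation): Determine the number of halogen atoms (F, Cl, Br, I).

6

Halogen atoms appear at heavy-atom positions 1, 5, 10, 14, 15, 16 (1×Br, 2×Cl, 3×F).
Other groups present: 1 alkyne, 1 nitrile.
Halogen count: 6.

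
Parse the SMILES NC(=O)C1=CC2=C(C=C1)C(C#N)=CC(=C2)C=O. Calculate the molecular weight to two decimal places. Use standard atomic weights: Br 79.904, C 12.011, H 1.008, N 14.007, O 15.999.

First, the molecular formula is C13H8N2O2 (counting implicit H from valence).
  C: 13 × 12.011 = 156.143
  H: 8 × 1.008 = 8.064
  N: 2 × 14.007 = 28.014
  O: 2 × 15.999 = 31.998
Sum: 13×12.011 + 8×1.008 + 2×14.007 + 2×15.999 = 224.219 → 224.22 g/mol.

224.22 g/mol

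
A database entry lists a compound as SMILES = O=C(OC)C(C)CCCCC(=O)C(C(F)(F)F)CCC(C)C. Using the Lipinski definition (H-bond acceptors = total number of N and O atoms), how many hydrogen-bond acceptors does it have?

N atoms: 0; O atoms: 3.
Lipinski HBA = 0 + 3 = 3.

3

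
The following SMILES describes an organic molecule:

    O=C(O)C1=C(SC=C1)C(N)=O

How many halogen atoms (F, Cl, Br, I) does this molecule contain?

0

Scan the SMILES for the halogen motif — none present.
Groups that are present: 1 amide, 1 carboxylic acid.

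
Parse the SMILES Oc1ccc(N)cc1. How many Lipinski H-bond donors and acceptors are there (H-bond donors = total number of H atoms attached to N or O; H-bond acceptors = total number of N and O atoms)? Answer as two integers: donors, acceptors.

Donors: find every N or O and count the H atoms it carries.
  atom 1 (O): bond orders sum to 1 → 1 H
  atom 6 (N): bond orders sum to 1 → 2 H
Lipinski HBD = 3.
Acceptors: N atoms = 1, O atoms = 1 → HBA = 2.

3, 2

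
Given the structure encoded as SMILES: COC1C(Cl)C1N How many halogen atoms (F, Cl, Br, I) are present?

1

Halogen atoms appear at heavy-atom position 5 (1×Cl).
Other groups present: 1 ether, 1 primary amine.
Halogen count: 1.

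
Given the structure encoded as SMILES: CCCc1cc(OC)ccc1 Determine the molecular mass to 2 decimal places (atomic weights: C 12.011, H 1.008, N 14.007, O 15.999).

150.22 g/mol

First, the molecular formula is C10H14O (counting implicit H from valence).
  C: 10 × 12.011 = 120.110
  H: 14 × 1.008 = 14.112
  O: 1 × 15.999 = 15.999
Sum: 10×12.011 + 14×1.008 + 1×15.999 = 150.221 → 150.22 g/mol.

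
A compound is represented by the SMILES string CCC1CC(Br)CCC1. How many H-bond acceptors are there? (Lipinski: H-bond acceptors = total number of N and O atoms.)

0

N atoms: 0; O atoms: 0.
Lipinski HBA = 0 + 0 = 0.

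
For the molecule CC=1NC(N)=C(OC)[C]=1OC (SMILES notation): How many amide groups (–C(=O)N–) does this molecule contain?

0

Scan the SMILES for the amide motif — none present.
Groups that are present: 2 ether, 1 primary amine.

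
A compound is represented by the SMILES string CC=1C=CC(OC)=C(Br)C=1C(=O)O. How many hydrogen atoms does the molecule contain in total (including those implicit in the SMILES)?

9

Walk through each heavy atom and fill implicit hydrogens from standard valence (C 4, N 3, O 2, S 2, halogen 1):
  atom 1: C, bond orders sum to 1 (valence 4) → 3 H
  atom 2: C, bond orders sum to 4 (valence 4) → 0 H
  atom 3: C, bond orders sum to 3 (valence 4) → 1 H
  atom 4: C, bond orders sum to 3 (valence 4) → 1 H
  atom 5: C, bond orders sum to 4 (valence 4) → 0 H
  atom 6: O, bond orders sum to 2 (valence 2) → 0 H
  atom 7: C, bond orders sum to 1 (valence 4) → 3 H
  atom 8: C, bond orders sum to 4 (valence 4) → 0 H
  atom 9: Br (halogen, monovalent) → 0 H
  atom 10: C, bond orders sum to 4 (valence 4) → 0 H
  atom 11: C, bond orders sum to 4 (valence 4) → 0 H
  atom 12: O, bond orders sum to 2 (valence 2) → 0 H
  atom 13: O, bond orders sum to 1 (valence 2) → 1 H
Total hydrogens: 9.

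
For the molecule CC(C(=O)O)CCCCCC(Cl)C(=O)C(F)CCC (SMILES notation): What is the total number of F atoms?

1

Scan the SMILES for F atoms (remember two-letter symbols like Cl and Br are single atoms).
Fluorine count: 1.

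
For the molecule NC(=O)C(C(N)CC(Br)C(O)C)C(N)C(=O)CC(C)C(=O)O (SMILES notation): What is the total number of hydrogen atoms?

Walk through each heavy atom and fill implicit hydrogens from standard valence (C 4, N 3, O 2, S 2, halogen 1):
  atom 1: N, bond orders sum to 1 (valence 3) → 2 H
  atom 2: C, bond orders sum to 4 (valence 4) → 0 H
  atom 3: O, bond orders sum to 2 (valence 2) → 0 H
  atom 4: C, bond orders sum to 3 (valence 4) → 1 H
  atom 5: C, bond orders sum to 3 (valence 4) → 1 H
  atom 6: N, bond orders sum to 1 (valence 3) → 2 H
  atom 7: C, bond orders sum to 2 (valence 4) → 2 H
  atom 8: C, bond orders sum to 3 (valence 4) → 1 H
  atom 9: Br (halogen, monovalent) → 0 H
  atom 10: C, bond orders sum to 3 (valence 4) → 1 H
  atom 11: O, bond orders sum to 1 (valence 2) → 1 H
  atom 12: C, bond orders sum to 1 (valence 4) → 3 H
  atom 13: C, bond orders sum to 3 (valence 4) → 1 H
  atom 14: N, bond orders sum to 1 (valence 3) → 2 H
  atom 15: C, bond orders sum to 4 (valence 4) → 0 H
  atom 16: O, bond orders sum to 2 (valence 2) → 0 H
  atom 17: C, bond orders sum to 2 (valence 4) → 2 H
  atom 18: C, bond orders sum to 3 (valence 4) → 1 H
  atom 19: C, bond orders sum to 1 (valence 4) → 3 H
  atom 20: C, bond orders sum to 4 (valence 4) → 0 H
  atom 21: O, bond orders sum to 2 (valence 2) → 0 H
  atom 22: O, bond orders sum to 1 (valence 2) → 1 H
Total hydrogens: 24.

24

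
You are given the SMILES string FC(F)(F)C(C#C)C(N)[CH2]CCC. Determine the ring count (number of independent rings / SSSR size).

0

In SMILES, each pair of matching ring-closure digits denotes one ring-closing bond; the number of such bonds equals the number of independent rings.
Ring-closure bonds here: 0.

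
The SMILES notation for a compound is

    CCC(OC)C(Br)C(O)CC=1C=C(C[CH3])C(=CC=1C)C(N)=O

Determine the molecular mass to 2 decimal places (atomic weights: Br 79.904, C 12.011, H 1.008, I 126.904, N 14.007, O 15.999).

First, the molecular formula is C17H26BrNO3 (counting implicit H from valence).
  Br: 1 × 79.904 = 79.904
  C: 17 × 12.011 = 204.187
  H: 26 × 1.008 = 26.208
  N: 1 × 14.007 = 14.007
  O: 3 × 15.999 = 47.997
Sum: 1×79.904 + 17×12.011 + 26×1.008 + 1×14.007 + 3×15.999 = 372.303 → 372.30 g/mol.

372.30 g/mol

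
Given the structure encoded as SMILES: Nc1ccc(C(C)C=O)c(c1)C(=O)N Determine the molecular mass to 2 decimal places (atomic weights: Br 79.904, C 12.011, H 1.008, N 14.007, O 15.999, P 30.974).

192.22 g/mol

First, the molecular formula is C10H12N2O2 (counting implicit H from valence).
  C: 10 × 12.011 = 120.110
  H: 12 × 1.008 = 12.096
  N: 2 × 14.007 = 28.014
  O: 2 × 15.999 = 31.998
Sum: 10×12.011 + 12×1.008 + 2×14.007 + 2×15.999 = 192.218 → 192.22 g/mol.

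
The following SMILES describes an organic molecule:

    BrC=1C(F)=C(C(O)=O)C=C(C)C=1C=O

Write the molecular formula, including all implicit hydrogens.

C9H6BrFO3

Walk through each heavy atom and fill implicit hydrogens from standard valence (C 4, N 3, O 2, S 2, halogen 1):
  atom 1: Br (halogen, monovalent) → 0 H
  atom 2: C, bond orders sum to 4 (valence 4) → 0 H
  atom 3: C, bond orders sum to 4 (valence 4) → 0 H
  atom 4: F (halogen, monovalent) → 0 H
  atom 5: C, bond orders sum to 4 (valence 4) → 0 H
  atom 6: C, bond orders sum to 4 (valence 4) → 0 H
  atom 7: O, bond orders sum to 1 (valence 2) → 1 H
  atom 8: O, bond orders sum to 2 (valence 2) → 0 H
  atom 9: C, bond orders sum to 3 (valence 4) → 1 H
  atom 10: C, bond orders sum to 4 (valence 4) → 0 H
  atom 11: C, bond orders sum to 1 (valence 4) → 3 H
  atom 12: C, bond orders sum to 4 (valence 4) → 0 H
  atom 13: C, bond orders sum to 3 (valence 4) → 1 H
  atom 14: O, bond orders sum to 2 (valence 2) → 0 H
Totals → C:9, H:6, Br:1, F:1, O:3.
In Hill order: C9H6BrFO3.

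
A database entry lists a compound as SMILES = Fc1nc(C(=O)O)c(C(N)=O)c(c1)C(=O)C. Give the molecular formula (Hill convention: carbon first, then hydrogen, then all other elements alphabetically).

Walk through each heavy atom and fill implicit hydrogens from standard valence (C 4, N 3, O 2, S 2, halogen 1); for lowercase aromatic atoms, an aromatic c carries 1 H when it has two neighbours and 0 H with three, and aromatic n carries 0 H:
  atom 1: F (halogen, monovalent) → 0 H
  atom 2: aromatic c, 3 neighbours → 0 H
  atom 3: aromatic n, 2 neighbours → 0 H
  atom 4: aromatic c, 3 neighbours → 0 H
  atom 5: C, bond orders sum to 4 (valence 4) → 0 H
  atom 6: O, bond orders sum to 2 (valence 2) → 0 H
  atom 7: O, bond orders sum to 1 (valence 2) → 1 H
  atom 8: aromatic c, 3 neighbours → 0 H
  atom 9: C, bond orders sum to 4 (valence 4) → 0 H
  atom 10: N, bond orders sum to 1 (valence 3) → 2 H
  atom 11: O, bond orders sum to 2 (valence 2) → 0 H
  atom 12: aromatic c, 3 neighbours → 0 H
  atom 13: aromatic c, 2 neighbours → 1 H
  atom 14: C, bond orders sum to 4 (valence 4) → 0 H
  atom 15: O, bond orders sum to 2 (valence 2) → 0 H
  atom 16: C, bond orders sum to 1 (valence 4) → 3 H
Totals → C:9, H:7, F:1, N:2, O:4.
In Hill order: C9H7FN2O4.

C9H7FN2O4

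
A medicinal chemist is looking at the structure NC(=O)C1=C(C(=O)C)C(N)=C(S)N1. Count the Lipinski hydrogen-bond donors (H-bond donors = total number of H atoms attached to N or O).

Donors: find every N or O and count the H atoms it carries.
  atom 1 (N): bond orders sum to 1 → 2 H
  atom 3 (O): bond orders sum to 2 → 0 H
  atom 7 (O): bond orders sum to 2 → 0 H
  atom 10 (N): bond orders sum to 1 → 2 H
  atom 13 (N): bond orders sum to 2 → 1 H
Lipinski HBD = 5.

5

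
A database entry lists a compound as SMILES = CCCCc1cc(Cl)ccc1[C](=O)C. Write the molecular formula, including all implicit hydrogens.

Walk through each heavy atom and fill implicit hydrogens from standard valence (C 4, N 3, O 2, S 2, halogen 1); for lowercase aromatic atoms, an aromatic c carries 1 H when it has two neighbours and 0 H with three, and aromatic n carries 0 H:
  atom 1: C, bond orders sum to 1 (valence 4) → 3 H
  atom 2: C, bond orders sum to 2 (valence 4) → 2 H
  atom 3: C, bond orders sum to 2 (valence 4) → 2 H
  atom 4: C, bond orders sum to 2 (valence 4) → 2 H
  atom 5: aromatic c, 3 neighbours → 0 H
  atom 6: aromatic c, 2 neighbours → 1 H
  atom 7: aromatic c, 3 neighbours → 0 H
  atom 8: Cl (halogen, monovalent) → 0 H
  atom 9: aromatic c, 2 neighbours → 1 H
  atom 10: aromatic c, 2 neighbours → 1 H
  atom 11: aromatic c, 3 neighbours → 0 H
  atom 12: C with explicit H count 0
  atom 13: O, bond orders sum to 2 (valence 2) → 0 H
  atom 14: C, bond orders sum to 1 (valence 4) → 3 H
Totals → C:12, H:15, Cl:1, O:1.
In Hill order: C12H15ClO.

C12H15ClO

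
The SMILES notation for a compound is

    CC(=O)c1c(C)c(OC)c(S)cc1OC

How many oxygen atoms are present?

Scan the SMILES for O atoms (remember two-letter symbols like Cl and Br are single atoms).
Oxygen count: 3.

3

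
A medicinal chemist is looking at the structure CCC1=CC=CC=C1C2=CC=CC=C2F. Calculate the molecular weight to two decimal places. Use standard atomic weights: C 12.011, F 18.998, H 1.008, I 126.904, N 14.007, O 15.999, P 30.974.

First, the molecular formula is C14H13F (counting implicit H from valence).
  C: 14 × 12.011 = 168.154
  F: 1 × 18.998 = 18.998
  H: 13 × 1.008 = 13.104
Sum: 14×12.011 + 1×18.998 + 13×1.008 = 200.256 → 200.26 g/mol.

200.26 g/mol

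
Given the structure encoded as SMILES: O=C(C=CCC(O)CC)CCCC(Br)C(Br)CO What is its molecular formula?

C13H22Br2O3

Walk through each heavy atom and fill implicit hydrogens from standard valence (C 4, N 3, O 2, S 2, halogen 1):
  atom 1: O, bond orders sum to 2 (valence 2) → 0 H
  atom 2: C, bond orders sum to 4 (valence 4) → 0 H
  atom 3: C, bond orders sum to 3 (valence 4) → 1 H
  atom 4: C, bond orders sum to 3 (valence 4) → 1 H
  atom 5: C, bond orders sum to 2 (valence 4) → 2 H
  atom 6: C, bond orders sum to 3 (valence 4) → 1 H
  atom 7: O, bond orders sum to 1 (valence 2) → 1 H
  atom 8: C, bond orders sum to 2 (valence 4) → 2 H
  atom 9: C, bond orders sum to 1 (valence 4) → 3 H
  atom 10: C, bond orders sum to 2 (valence 4) → 2 H
  atom 11: C, bond orders sum to 2 (valence 4) → 2 H
  atom 12: C, bond orders sum to 2 (valence 4) → 2 H
  atom 13: C, bond orders sum to 3 (valence 4) → 1 H
  atom 14: Br (halogen, monovalent) → 0 H
  atom 15: C, bond orders sum to 3 (valence 4) → 1 H
  atom 16: Br (halogen, monovalent) → 0 H
  atom 17: C, bond orders sum to 2 (valence 4) → 2 H
  atom 18: O, bond orders sum to 1 (valence 2) → 1 H
Totals → C:13, H:22, Br:2, O:3.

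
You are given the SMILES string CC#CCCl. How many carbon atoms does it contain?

Count every carbon token in the SMILES (each C, including those in ring-closure positions and inside branches).
Carbon count: 4.

4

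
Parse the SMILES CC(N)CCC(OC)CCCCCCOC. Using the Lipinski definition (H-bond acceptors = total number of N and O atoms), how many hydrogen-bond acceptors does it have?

N atoms: 1; O atoms: 2.
Lipinski HBA = 1 + 2 = 3.

3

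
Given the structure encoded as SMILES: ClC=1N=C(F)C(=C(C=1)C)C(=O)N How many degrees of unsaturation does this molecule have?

Molecular formula: C7H6ClFN2O.
DoU = (2C + 2 + N − H − X) / 2, where X is the halogen count and O/S are ignored.
    = (2·7 + 2 + 2 − 6 − 2) / 2 = 10 / 2 = 5.

5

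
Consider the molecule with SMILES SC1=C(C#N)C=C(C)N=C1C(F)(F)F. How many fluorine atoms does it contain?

3

Scan the SMILES for F atoms (remember two-letter symbols like Cl and Br are single atoms).
Fluorine count: 3.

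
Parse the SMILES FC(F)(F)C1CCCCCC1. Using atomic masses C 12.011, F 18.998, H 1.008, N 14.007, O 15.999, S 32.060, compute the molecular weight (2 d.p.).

First, the molecular formula is C8H13F3 (counting implicit H from valence).
  C: 8 × 12.011 = 96.088
  F: 3 × 18.998 = 56.994
  H: 13 × 1.008 = 13.104
Sum: 8×12.011 + 3×18.998 + 13×1.008 = 166.186 → 166.19 g/mol.

166.19 g/mol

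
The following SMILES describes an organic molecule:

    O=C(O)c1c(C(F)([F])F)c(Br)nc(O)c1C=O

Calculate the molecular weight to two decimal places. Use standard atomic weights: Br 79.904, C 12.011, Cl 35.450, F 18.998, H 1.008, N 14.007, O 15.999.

First, the molecular formula is C8H3BrF3NO4 (counting implicit H from valence).
  Br: 1 × 79.904 = 79.904
  C: 8 × 12.011 = 96.088
  F: 3 × 18.998 = 56.994
  H: 3 × 1.008 = 3.024
  N: 1 × 14.007 = 14.007
  O: 4 × 15.999 = 63.996
Sum: 1×79.904 + 8×12.011 + 3×18.998 + 3×1.008 + 1×14.007 + 4×15.999 = 314.013 → 314.01 g/mol.

314.01 g/mol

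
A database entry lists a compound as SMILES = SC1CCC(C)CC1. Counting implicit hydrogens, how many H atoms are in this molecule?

14

Walk through each heavy atom and fill implicit hydrogens from standard valence (C 4, N 3, O 2, S 2, halogen 1):
  atom 1: S, bond orders sum to 1 (valence 2) → 1 H
  atom 2: C, bond orders sum to 3 (valence 4) → 1 H
  atom 3: C, bond orders sum to 2 (valence 4) → 2 H
  atom 4: C, bond orders sum to 2 (valence 4) → 2 H
  atom 5: C, bond orders sum to 3 (valence 4) → 1 H
  atom 6: C, bond orders sum to 1 (valence 4) → 3 H
  atom 7: C, bond orders sum to 2 (valence 4) → 2 H
  atom 8: C, bond orders sum to 2 (valence 4) → 2 H
Total hydrogens: 14.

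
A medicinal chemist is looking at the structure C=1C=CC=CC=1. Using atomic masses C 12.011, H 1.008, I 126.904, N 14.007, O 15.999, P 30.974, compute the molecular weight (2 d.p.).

78.11 g/mol

First, the molecular formula is C6H6 (counting implicit H from valence).
  C: 6 × 12.011 = 72.066
  H: 6 × 1.008 = 6.048
Sum: 6×12.011 + 6×1.008 = 78.114 → 78.11 g/mol.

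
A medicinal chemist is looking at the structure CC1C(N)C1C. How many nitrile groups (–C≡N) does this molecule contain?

Scan the SMILES for the nitrile motif — none present.
Groups that are present: 1 primary amine.

0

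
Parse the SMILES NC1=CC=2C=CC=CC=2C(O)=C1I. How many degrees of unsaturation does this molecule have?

Degree of unsaturation = (number of rings) + (number of π bonds).
Ring closures in the SMILES: 2.
π bonds: 5 double bonds (each 1 DoU) → 5 DoU from unsaturation.
Total DoU = 2 + 5 = 7.

7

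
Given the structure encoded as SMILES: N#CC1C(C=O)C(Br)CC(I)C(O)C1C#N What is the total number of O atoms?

Scan the SMILES for O atoms (remember two-letter symbols like Cl and Br are single atoms).
Oxygen count: 2.

2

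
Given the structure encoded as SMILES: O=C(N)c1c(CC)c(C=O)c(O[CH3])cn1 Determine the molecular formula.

Walk through each heavy atom and fill implicit hydrogens from standard valence (C 4, N 3, O 2, S 2, halogen 1); for lowercase aromatic atoms, an aromatic c carries 1 H when it has two neighbours and 0 H with three, and aromatic n carries 0 H:
  atom 1: O, bond orders sum to 2 (valence 2) → 0 H
  atom 2: C, bond orders sum to 4 (valence 4) → 0 H
  atom 3: N, bond orders sum to 1 (valence 3) → 2 H
  atom 4: aromatic c, 3 neighbours → 0 H
  atom 5: aromatic c, 3 neighbours → 0 H
  atom 6: C, bond orders sum to 2 (valence 4) → 2 H
  atom 7: C, bond orders sum to 1 (valence 4) → 3 H
  atom 8: aromatic c, 3 neighbours → 0 H
  atom 9: C, bond orders sum to 3 (valence 4) → 1 H
  atom 10: O, bond orders sum to 2 (valence 2) → 0 H
  atom 11: aromatic c, 3 neighbours → 0 H
  atom 12: O, bond orders sum to 2 (valence 2) → 0 H
  atom 13: C with explicit H count 3
  atom 14: aromatic c, 2 neighbours → 1 H
  atom 15: aromatic n, 2 neighbours → 0 H
Totals → C:10, H:12, N:2, O:3.

C10H12N2O3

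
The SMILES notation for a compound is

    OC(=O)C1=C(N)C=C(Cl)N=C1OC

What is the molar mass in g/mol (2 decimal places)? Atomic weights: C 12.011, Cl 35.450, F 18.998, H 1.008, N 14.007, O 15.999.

202.59 g/mol

First, the molecular formula is C7H7ClN2O3 (counting implicit H from valence).
  C: 7 × 12.011 = 84.077
  Cl: 1 × 35.450 = 35.450
  H: 7 × 1.008 = 7.056
  N: 2 × 14.007 = 28.014
  O: 3 × 15.999 = 47.997
Sum: 7×12.011 + 1×35.450 + 7×1.008 + 2×14.007 + 3×15.999 = 202.594 → 202.59 g/mol.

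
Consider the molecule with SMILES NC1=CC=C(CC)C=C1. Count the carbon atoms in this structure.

Count every carbon token in the SMILES (each C, including those in ring-closure positions and inside branches).
Carbon count: 8.

8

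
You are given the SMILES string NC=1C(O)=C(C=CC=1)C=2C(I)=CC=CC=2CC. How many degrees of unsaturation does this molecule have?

8

Degree of unsaturation = (number of rings) + (number of π bonds).
Ring closures in the SMILES: 2.
π bonds: 6 double bonds (each 1 DoU) → 6 DoU from unsaturation.
Total DoU = 2 + 6 = 8.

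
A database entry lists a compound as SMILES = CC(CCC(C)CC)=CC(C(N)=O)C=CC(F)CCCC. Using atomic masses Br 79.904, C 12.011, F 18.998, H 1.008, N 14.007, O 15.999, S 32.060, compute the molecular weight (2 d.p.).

First, the molecular formula is C18H32FNO (counting implicit H from valence).
  C: 18 × 12.011 = 216.198
  F: 1 × 18.998 = 18.998
  H: 32 × 1.008 = 32.256
  N: 1 × 14.007 = 14.007
  O: 1 × 15.999 = 15.999
Sum: 18×12.011 + 1×18.998 + 32×1.008 + 1×14.007 + 1×15.999 = 297.458 → 297.46 g/mol.

297.46 g/mol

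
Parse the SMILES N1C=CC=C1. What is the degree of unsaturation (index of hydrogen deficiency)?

Degree of unsaturation = (number of rings) + (number of π bonds).
Ring closures in the SMILES: 1.
π bonds: 2 double bonds (each 1 DoU) → 2 DoU from unsaturation.
Total DoU = 1 + 2 = 3.

3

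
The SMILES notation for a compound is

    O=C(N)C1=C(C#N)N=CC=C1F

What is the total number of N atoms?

3

Scan the SMILES for N atoms (remember two-letter symbols like Cl and Br are single atoms).
Nitrogen count: 3.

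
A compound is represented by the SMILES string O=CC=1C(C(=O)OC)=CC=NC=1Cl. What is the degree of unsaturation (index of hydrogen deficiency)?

6

Degree of unsaturation = (number of rings) + (number of π bonds).
Ring closures in the SMILES: 1.
π bonds: 5 double bonds (each 1 DoU) → 5 DoU from unsaturation.
Total DoU = 1 + 5 = 6.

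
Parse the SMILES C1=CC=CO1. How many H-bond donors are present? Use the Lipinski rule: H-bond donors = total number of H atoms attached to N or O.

0

Donors: find every N or O and count the H atoms it carries.
  atom 5 (O): bond orders sum to 2 → 0 H
Lipinski HBD = 0.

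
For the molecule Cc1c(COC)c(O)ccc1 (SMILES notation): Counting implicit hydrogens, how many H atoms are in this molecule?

12

Walk through each heavy atom and fill implicit hydrogens from standard valence (C 4, N 3, O 2, S 2, halogen 1); for lowercase aromatic atoms, an aromatic c carries 1 H when it has two neighbours and 0 H with three, and aromatic n carries 0 H:
  atom 1: C, bond orders sum to 1 (valence 4) → 3 H
  atom 2: aromatic c, 3 neighbours → 0 H
  atom 3: aromatic c, 3 neighbours → 0 H
  atom 4: C, bond orders sum to 2 (valence 4) → 2 H
  atom 5: O, bond orders sum to 2 (valence 2) → 0 H
  atom 6: C, bond orders sum to 1 (valence 4) → 3 H
  atom 7: aromatic c, 3 neighbours → 0 H
  atom 8: O, bond orders sum to 1 (valence 2) → 1 H
  atom 9: aromatic c, 2 neighbours → 1 H
  atom 10: aromatic c, 2 neighbours → 1 H
  atom 11: aromatic c, 2 neighbours → 1 H
Total hydrogens: 12.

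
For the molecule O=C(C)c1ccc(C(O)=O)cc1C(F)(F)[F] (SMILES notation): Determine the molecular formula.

Walk through each heavy atom and fill implicit hydrogens from standard valence (C 4, N 3, O 2, S 2, halogen 1); for lowercase aromatic atoms, an aromatic c carries 1 H when it has two neighbours and 0 H with three, and aromatic n carries 0 H:
  atom 1: O, bond orders sum to 2 (valence 2) → 0 H
  atom 2: C, bond orders sum to 4 (valence 4) → 0 H
  atom 3: C, bond orders sum to 1 (valence 4) → 3 H
  atom 4: aromatic c, 3 neighbours → 0 H
  atom 5: aromatic c, 2 neighbours → 1 H
  atom 6: aromatic c, 2 neighbours → 1 H
  atom 7: aromatic c, 3 neighbours → 0 H
  atom 8: C, bond orders sum to 4 (valence 4) → 0 H
  atom 9: O, bond orders sum to 1 (valence 2) → 1 H
  atom 10: O, bond orders sum to 2 (valence 2) → 0 H
  atom 11: aromatic c, 2 neighbours → 1 H
  atom 12: aromatic c, 3 neighbours → 0 H
  atom 13: C, bond orders sum to 4 (valence 4) → 0 H
  atom 14: F (halogen, monovalent) → 0 H
  atom 15: F (halogen, monovalent) → 0 H
  atom 16: F with explicit H count 0
Totals → C:10, H:7, F:3, O:3.
In Hill order: C10H7F3O3.

C10H7F3O3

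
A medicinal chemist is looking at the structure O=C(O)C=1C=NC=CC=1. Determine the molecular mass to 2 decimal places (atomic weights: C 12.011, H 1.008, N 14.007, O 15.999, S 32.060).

123.11 g/mol

First, the molecular formula is C6H5NO2 (counting implicit H from valence).
  C: 6 × 12.011 = 72.066
  H: 5 × 1.008 = 5.040
  N: 1 × 14.007 = 14.007
  O: 2 × 15.999 = 31.998
Sum: 6×12.011 + 5×1.008 + 1×14.007 + 2×15.999 = 123.111 → 123.11 g/mol.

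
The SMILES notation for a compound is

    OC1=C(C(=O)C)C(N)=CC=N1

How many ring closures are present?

1

In SMILES, each pair of matching ring-closure digits denotes one ring-closing bond; the number of such bonds equals the number of independent rings.
Ring-closure bonds here: 1.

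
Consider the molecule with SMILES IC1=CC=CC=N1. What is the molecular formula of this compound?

Walk through each heavy atom and fill implicit hydrogens from standard valence (C 4, N 3, O 2, S 2, halogen 1):
  atom 1: I (halogen, monovalent) → 0 H
  atom 2: C, bond orders sum to 4 (valence 4) → 0 H
  atom 3: C, bond orders sum to 3 (valence 4) → 1 H
  atom 4: C, bond orders sum to 3 (valence 4) → 1 H
  atom 5: C, bond orders sum to 3 (valence 4) → 1 H
  atom 6: C, bond orders sum to 3 (valence 4) → 1 H
  atom 7: N, bond orders sum to 3 (valence 3) → 0 H
Totals → C:5, H:4, I:1, N:1.
In Hill order: C5H4IN.

C5H4IN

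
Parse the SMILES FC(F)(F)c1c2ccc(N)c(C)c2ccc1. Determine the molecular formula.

C12H10F3N

Walk through each heavy atom and fill implicit hydrogens from standard valence (C 4, N 3, O 2, S 2, halogen 1); for lowercase aromatic atoms, an aromatic c carries 1 H when it has two neighbours and 0 H with three, and aromatic n carries 0 H:
  atom 1: F (halogen, monovalent) → 0 H
  atom 2: C, bond orders sum to 4 (valence 4) → 0 H
  atom 3: F (halogen, monovalent) → 0 H
  atom 4: F (halogen, monovalent) → 0 H
  atom 5: aromatic c, 3 neighbours → 0 H
  atom 6: aromatic c, 3 neighbours → 0 H
  atom 7: aromatic c, 2 neighbours → 1 H
  atom 8: aromatic c, 2 neighbours → 1 H
  atom 9: aromatic c, 3 neighbours → 0 H
  atom 10: N, bond orders sum to 1 (valence 3) → 2 H
  atom 11: aromatic c, 3 neighbours → 0 H
  atom 12: C, bond orders sum to 1 (valence 4) → 3 H
  atom 13: aromatic c, 3 neighbours → 0 H
  atom 14: aromatic c, 2 neighbours → 1 H
  atom 15: aromatic c, 2 neighbours → 1 H
  atom 16: aromatic c, 2 neighbours → 1 H
Totals → C:12, H:10, F:3, N:1.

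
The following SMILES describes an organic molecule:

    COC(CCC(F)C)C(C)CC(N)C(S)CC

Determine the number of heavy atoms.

17

Every atom symbol written in the SMILES (organic subset) is one heavy atom; implicit H are not written.
Heavy atoms by element → C:13, F:1, N:1, O:1, S:1.
Total: 17.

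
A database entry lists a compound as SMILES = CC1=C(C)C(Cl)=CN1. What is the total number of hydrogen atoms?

8

Walk through each heavy atom and fill implicit hydrogens from standard valence (C 4, N 3, O 2, S 2, halogen 1):
  atom 1: C, bond orders sum to 1 (valence 4) → 3 H
  atom 2: C, bond orders sum to 4 (valence 4) → 0 H
  atom 3: C, bond orders sum to 4 (valence 4) → 0 H
  atom 4: C, bond orders sum to 1 (valence 4) → 3 H
  atom 5: C, bond orders sum to 4 (valence 4) → 0 H
  atom 6: Cl (halogen, monovalent) → 0 H
  atom 7: C, bond orders sum to 3 (valence 4) → 1 H
  atom 8: N, bond orders sum to 2 (valence 3) → 1 H
Total hydrogens: 8.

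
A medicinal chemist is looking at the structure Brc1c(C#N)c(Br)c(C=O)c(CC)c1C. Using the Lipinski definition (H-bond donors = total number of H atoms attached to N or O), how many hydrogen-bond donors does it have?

0

Donors: find every N or O and count the H atoms it carries.
  atom 5 (N): bond orders sum to 3 → 0 H
  atom 10 (O): bond orders sum to 2 → 0 H
Lipinski HBD = 0.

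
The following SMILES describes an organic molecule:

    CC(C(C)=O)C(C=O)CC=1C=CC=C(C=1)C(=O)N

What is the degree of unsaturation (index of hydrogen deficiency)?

7

Molecular formula: C14H17NO3.
DoU = (2C + 2 + N − H − X) / 2, where X is the halogen count and O/S are ignored.
    = (2·14 + 2 + 1 − 17 − 0) / 2 = 14 / 2 = 7.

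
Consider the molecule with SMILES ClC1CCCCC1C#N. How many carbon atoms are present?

Count every carbon token in the SMILES (each C, including those in ring-closure positions and inside branches).
Carbon count: 7.

7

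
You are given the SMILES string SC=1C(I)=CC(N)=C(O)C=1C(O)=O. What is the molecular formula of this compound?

C7H6INO3S

Walk through each heavy atom and fill implicit hydrogens from standard valence (C 4, N 3, O 2, S 2, halogen 1):
  atom 1: S, bond orders sum to 1 (valence 2) → 1 H
  atom 2: C, bond orders sum to 4 (valence 4) → 0 H
  atom 3: C, bond orders sum to 4 (valence 4) → 0 H
  atom 4: I (halogen, monovalent) → 0 H
  atom 5: C, bond orders sum to 3 (valence 4) → 1 H
  atom 6: C, bond orders sum to 4 (valence 4) → 0 H
  atom 7: N, bond orders sum to 1 (valence 3) → 2 H
  atom 8: C, bond orders sum to 4 (valence 4) → 0 H
  atom 9: O, bond orders sum to 1 (valence 2) → 1 H
  atom 10: C, bond orders sum to 4 (valence 4) → 0 H
  atom 11: C, bond orders sum to 4 (valence 4) → 0 H
  atom 12: O, bond orders sum to 1 (valence 2) → 1 H
  atom 13: O, bond orders sum to 2 (valence 2) → 0 H
Totals → C:7, H:6, I:1, N:1, O:3, S:1.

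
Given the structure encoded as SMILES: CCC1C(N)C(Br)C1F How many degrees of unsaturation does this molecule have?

Molecular formula: C6H11BrFN.
DoU = (2C + 2 + N − H − X) / 2, where X is the halogen count and O/S are ignored.
    = (2·6 + 2 + 1 − 11 − 2) / 2 = 2 / 2 = 1.

1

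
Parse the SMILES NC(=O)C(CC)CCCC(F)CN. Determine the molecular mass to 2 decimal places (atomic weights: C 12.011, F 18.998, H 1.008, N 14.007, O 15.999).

190.26 g/mol

First, the molecular formula is C9H19FN2O (counting implicit H from valence).
  C: 9 × 12.011 = 108.099
  F: 1 × 18.998 = 18.998
  H: 19 × 1.008 = 19.152
  N: 2 × 14.007 = 28.014
  O: 1 × 15.999 = 15.999
Sum: 9×12.011 + 1×18.998 + 19×1.008 + 2×14.007 + 1×15.999 = 190.262 → 190.26 g/mol.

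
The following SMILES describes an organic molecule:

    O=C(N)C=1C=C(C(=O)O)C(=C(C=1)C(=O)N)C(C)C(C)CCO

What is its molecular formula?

Walk through each heavy atom and fill implicit hydrogens from standard valence (C 4, N 3, O 2, S 2, halogen 1):
  atom 1: O, bond orders sum to 2 (valence 2) → 0 H
  atom 2: C, bond orders sum to 4 (valence 4) → 0 H
  atom 3: N, bond orders sum to 1 (valence 3) → 2 H
  atom 4: C, bond orders sum to 4 (valence 4) → 0 H
  atom 5: C, bond orders sum to 3 (valence 4) → 1 H
  atom 6: C, bond orders sum to 4 (valence 4) → 0 H
  atom 7: C, bond orders sum to 4 (valence 4) → 0 H
  atom 8: O, bond orders sum to 2 (valence 2) → 0 H
  atom 9: O, bond orders sum to 1 (valence 2) → 1 H
  atom 10: C, bond orders sum to 4 (valence 4) → 0 H
  atom 11: C, bond orders sum to 4 (valence 4) → 0 H
  atom 12: C, bond orders sum to 3 (valence 4) → 1 H
  atom 13: C, bond orders sum to 4 (valence 4) → 0 H
  atom 14: O, bond orders sum to 2 (valence 2) → 0 H
  atom 15: N, bond orders sum to 1 (valence 3) → 2 H
  atom 16: C, bond orders sum to 3 (valence 4) → 1 H
  atom 17: C, bond orders sum to 1 (valence 4) → 3 H
  atom 18: C, bond orders sum to 3 (valence 4) → 1 H
  atom 19: C, bond orders sum to 1 (valence 4) → 3 H
  atom 20: C, bond orders sum to 2 (valence 4) → 2 H
  atom 21: C, bond orders sum to 2 (valence 4) → 2 H
  atom 22: O, bond orders sum to 1 (valence 2) → 1 H
Totals → C:15, H:20, N:2, O:5.

C15H20N2O5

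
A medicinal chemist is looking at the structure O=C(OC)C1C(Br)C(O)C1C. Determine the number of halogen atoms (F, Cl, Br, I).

Halogen atoms appear at heavy-atom position 7 (1×Br).
Other groups present: 1 ester, 1 hydroxyl.
Halogen count: 1.

1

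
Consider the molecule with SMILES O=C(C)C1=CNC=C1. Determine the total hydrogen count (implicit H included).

Walk through each heavy atom and fill implicit hydrogens from standard valence (C 4, N 3, O 2, S 2, halogen 1):
  atom 1: O, bond orders sum to 2 (valence 2) → 0 H
  atom 2: C, bond orders sum to 4 (valence 4) → 0 H
  atom 3: C, bond orders sum to 1 (valence 4) → 3 H
  atom 4: C, bond orders sum to 4 (valence 4) → 0 H
  atom 5: C, bond orders sum to 3 (valence 4) → 1 H
  atom 6: N, bond orders sum to 2 (valence 3) → 1 H
  atom 7: C, bond orders sum to 3 (valence 4) → 1 H
  atom 8: C, bond orders sum to 3 (valence 4) → 1 H
Total hydrogens: 7.

7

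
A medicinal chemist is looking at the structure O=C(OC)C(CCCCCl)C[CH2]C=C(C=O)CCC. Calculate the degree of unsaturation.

3

Degree of unsaturation = (number of rings) + (number of π bonds).
Ring closures in the SMILES: 0.
π bonds: 3 double bonds (each 1 DoU) → 3 DoU from unsaturation.
Total DoU = 0 + 3 = 3.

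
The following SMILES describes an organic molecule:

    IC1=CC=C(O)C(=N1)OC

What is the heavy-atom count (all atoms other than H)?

Every atom symbol written in the SMILES (organic subset) is one heavy atom; implicit H are not written.
Heavy atoms by element → C:6, I:1, N:1, O:2.
Total: 10.

10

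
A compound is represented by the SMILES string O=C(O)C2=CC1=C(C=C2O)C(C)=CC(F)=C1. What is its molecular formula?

Walk through each heavy atom and fill implicit hydrogens from standard valence (C 4, N 3, O 2, S 2, halogen 1):
  atom 1: O, bond orders sum to 2 (valence 2) → 0 H
  atom 2: C, bond orders sum to 4 (valence 4) → 0 H
  atom 3: O, bond orders sum to 1 (valence 2) → 1 H
  atom 4: C, bond orders sum to 4 (valence 4) → 0 H
  atom 5: C, bond orders sum to 3 (valence 4) → 1 H
  atom 6: C, bond orders sum to 4 (valence 4) → 0 H
  atom 7: C, bond orders sum to 4 (valence 4) → 0 H
  atom 8: C, bond orders sum to 3 (valence 4) → 1 H
  atom 9: C, bond orders sum to 4 (valence 4) → 0 H
  atom 10: O, bond orders sum to 1 (valence 2) → 1 H
  atom 11: C, bond orders sum to 4 (valence 4) → 0 H
  atom 12: C, bond orders sum to 1 (valence 4) → 3 H
  atom 13: C, bond orders sum to 3 (valence 4) → 1 H
  atom 14: C, bond orders sum to 4 (valence 4) → 0 H
  atom 15: F (halogen, monovalent) → 0 H
  atom 16: C, bond orders sum to 3 (valence 4) → 1 H
Totals → C:12, H:9, F:1, O:3.

C12H9FO3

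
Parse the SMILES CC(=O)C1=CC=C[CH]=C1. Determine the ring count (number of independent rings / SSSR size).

1

In SMILES, each pair of matching ring-closure digits denotes one ring-closing bond; the number of such bonds equals the number of independent rings.
Ring-closure bonds here: 1.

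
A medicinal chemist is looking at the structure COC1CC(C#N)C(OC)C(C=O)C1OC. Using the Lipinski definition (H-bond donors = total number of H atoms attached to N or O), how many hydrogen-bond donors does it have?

0

Donors: find every N or O and count the H atoms it carries.
  atom 2 (O): bond orders sum to 2 → 0 H
  atom 7 (N): bond orders sum to 3 → 0 H
  atom 9 (O): bond orders sum to 2 → 0 H
  atom 13 (O): bond orders sum to 2 → 0 H
  atom 15 (O): bond orders sum to 2 → 0 H
Lipinski HBD = 0.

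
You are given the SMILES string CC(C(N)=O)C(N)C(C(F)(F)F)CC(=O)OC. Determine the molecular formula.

C9H15F3N2O3

Walk through each heavy atom and fill implicit hydrogens from standard valence (C 4, N 3, O 2, S 2, halogen 1):
  atom 1: C, bond orders sum to 1 (valence 4) → 3 H
  atom 2: C, bond orders sum to 3 (valence 4) → 1 H
  atom 3: C, bond orders sum to 4 (valence 4) → 0 H
  atom 4: N, bond orders sum to 1 (valence 3) → 2 H
  atom 5: O, bond orders sum to 2 (valence 2) → 0 H
  atom 6: C, bond orders sum to 3 (valence 4) → 1 H
  atom 7: N, bond orders sum to 1 (valence 3) → 2 H
  atom 8: C, bond orders sum to 3 (valence 4) → 1 H
  atom 9: C, bond orders sum to 4 (valence 4) → 0 H
  atom 10: F (halogen, monovalent) → 0 H
  atom 11: F (halogen, monovalent) → 0 H
  atom 12: F (halogen, monovalent) → 0 H
  atom 13: C, bond orders sum to 2 (valence 4) → 2 H
  atom 14: C, bond orders sum to 4 (valence 4) → 0 H
  atom 15: O, bond orders sum to 2 (valence 2) → 0 H
  atom 16: O, bond orders sum to 2 (valence 2) → 0 H
  atom 17: C, bond orders sum to 1 (valence 4) → 3 H
Totals → C:9, H:15, F:3, N:2, O:3.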